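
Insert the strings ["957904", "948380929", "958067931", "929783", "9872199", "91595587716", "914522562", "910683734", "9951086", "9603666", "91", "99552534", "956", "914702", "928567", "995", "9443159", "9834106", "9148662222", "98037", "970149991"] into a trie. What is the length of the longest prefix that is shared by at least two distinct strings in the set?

Look for the deepest trie node that still has at least two words in its subtree.
"914522562" and "914702" agree on "914" (3 characters) before diverging; nothing deeper is shared.
Longest shared-prefix length: 3

3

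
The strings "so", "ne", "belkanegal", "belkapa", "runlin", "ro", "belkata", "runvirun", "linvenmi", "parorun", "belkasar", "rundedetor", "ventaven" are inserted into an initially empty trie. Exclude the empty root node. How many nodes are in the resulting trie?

63

Count nodes per top-level branch (shared prefixes stored once):
  'b'-branch (belkanegal, belkapa, belkasar, belkata): 17 nodes
  'l'-branch (linvenmi): 8 nodes
  'n'-branch (ne): 2 nodes
  'p'-branch (parorun): 7 nodes
  'r'-branch (ro, rundedetor, runlin, runvirun): 19 nodes
  's'-branch (so): 2 nodes
  'v'-branch (ventaven): 8 nodes
Sum: 63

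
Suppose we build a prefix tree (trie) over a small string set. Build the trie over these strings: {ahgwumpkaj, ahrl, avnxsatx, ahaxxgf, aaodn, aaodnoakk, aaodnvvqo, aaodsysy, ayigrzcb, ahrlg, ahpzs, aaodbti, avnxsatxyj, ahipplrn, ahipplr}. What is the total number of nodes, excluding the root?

62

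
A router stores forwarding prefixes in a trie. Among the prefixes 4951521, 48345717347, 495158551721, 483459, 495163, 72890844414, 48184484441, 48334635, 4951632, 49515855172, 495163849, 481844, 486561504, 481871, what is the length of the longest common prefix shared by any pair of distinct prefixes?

Equivalently: take the maximum, over all pairs, of their longest common prefix length.
e.g. "49515855172" and "495158551721" share the prefix "49515855172" of length 11; no pair shares a longer one.
Longest shared-prefix length: 11

11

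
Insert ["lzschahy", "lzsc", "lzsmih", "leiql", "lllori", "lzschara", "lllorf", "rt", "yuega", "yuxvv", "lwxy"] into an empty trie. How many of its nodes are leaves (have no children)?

Leaves are exactly the stored words that no other stored word extends.
Those words: "leiql", "lllorf", "lllori", "lwxy", "lzschahy", "lzschara", "lzsmih", "rt", "yuega", "yuxvv"
Leaf count: 10

10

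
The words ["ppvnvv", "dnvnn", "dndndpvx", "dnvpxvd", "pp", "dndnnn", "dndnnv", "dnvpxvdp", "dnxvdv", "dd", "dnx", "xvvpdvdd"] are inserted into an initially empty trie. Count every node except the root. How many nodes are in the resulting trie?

38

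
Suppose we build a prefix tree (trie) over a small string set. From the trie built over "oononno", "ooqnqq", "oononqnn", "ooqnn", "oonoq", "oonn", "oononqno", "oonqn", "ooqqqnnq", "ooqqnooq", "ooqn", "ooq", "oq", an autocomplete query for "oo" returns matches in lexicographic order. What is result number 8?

ooqn

Filter for "oo…" and sort: "oonn", "oononno", "oononqnn", "oononqno", "oonoq", "oonqn", "ooq", "ooqn", "ooqnn", "ooqnqq", "ooqqnooq", "ooqqqnnq"
Position 8: ooqn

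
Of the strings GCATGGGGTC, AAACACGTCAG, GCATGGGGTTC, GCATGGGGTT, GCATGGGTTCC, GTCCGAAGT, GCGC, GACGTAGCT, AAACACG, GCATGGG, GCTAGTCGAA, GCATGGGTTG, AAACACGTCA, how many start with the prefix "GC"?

8

Filter for entries beginning with "GC":
Matches: "GCATGGG", "GCATGGGGTC", "GCATGGGGTT", "GCATGGGGTTC", "GCATGGGTTCC", "GCATGGGTTG", "GCGC", "GCTAGTCGAA"
Count: 8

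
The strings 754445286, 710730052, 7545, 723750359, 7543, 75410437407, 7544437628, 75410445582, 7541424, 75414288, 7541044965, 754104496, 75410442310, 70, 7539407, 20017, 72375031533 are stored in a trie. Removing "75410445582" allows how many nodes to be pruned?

4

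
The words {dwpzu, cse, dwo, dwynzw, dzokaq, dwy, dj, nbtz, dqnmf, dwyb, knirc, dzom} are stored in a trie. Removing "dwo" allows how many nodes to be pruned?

1

Walk "dwo" from the leaf back toward the root, removing each node that no remaining word uses.
The suffix "o" (1 node) is used only by "dwo"; the node for "dw" still has the child "p", so pruning stops there.
Nodes removed: 1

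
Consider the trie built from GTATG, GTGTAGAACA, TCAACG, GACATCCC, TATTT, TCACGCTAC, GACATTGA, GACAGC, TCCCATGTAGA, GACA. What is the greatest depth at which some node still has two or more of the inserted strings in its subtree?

5

The deepest shared node is where two words last agree before diverging.
"GACATCCC" and "GACATTGA" agree on "GACAT" (5 characters) before diverging; nothing deeper is shared.
Longest shared-prefix length: 5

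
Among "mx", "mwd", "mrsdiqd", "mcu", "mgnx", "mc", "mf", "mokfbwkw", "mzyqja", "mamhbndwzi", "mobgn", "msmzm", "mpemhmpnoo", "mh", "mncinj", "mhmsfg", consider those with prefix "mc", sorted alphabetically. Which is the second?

mcu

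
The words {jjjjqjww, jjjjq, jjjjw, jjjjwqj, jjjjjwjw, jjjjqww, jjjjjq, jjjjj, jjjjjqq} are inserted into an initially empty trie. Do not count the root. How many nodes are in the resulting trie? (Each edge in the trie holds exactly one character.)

19

For each word, the new-node count is its length minus the longest prefix already in the trie:
  "jjjjqjww" → 8 new (j, j, j, j, q, j, w, w)
  "jjjjq" → prefix "jjjjq" already present; 0 new (none)
  "jjjjw" → prefix "jjjj" already present; 1 new (w)
  "jjjjwqj" → prefix "jjjjw" already present; 2 new (q, j)
  "jjjjjwjw" → prefix "jjjj" already present; 4 new (j, w, j, w)
  "jjjjqww" → prefix "jjjjq" already present; 2 new (w, w)
  "jjjjjq" → prefix "jjjjj" already present; 1 new (q)
  "jjjjj" → prefix "jjjjj" already present; 0 new (none)
  "jjjjjqq" → prefix "jjjjjq" already present; 1 new (q)
Total nodes = 8 + 0 + 1 + 2 + 4 + 2 + 1 + 0 + 1 = 19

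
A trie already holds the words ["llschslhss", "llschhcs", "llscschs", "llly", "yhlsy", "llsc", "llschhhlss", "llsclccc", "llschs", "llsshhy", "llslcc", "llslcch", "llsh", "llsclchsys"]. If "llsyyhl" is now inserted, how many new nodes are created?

4

"lls" is already a path in the trie; the remaining "yyhl" must be added.
Each of the 4 remaining characters creates one node.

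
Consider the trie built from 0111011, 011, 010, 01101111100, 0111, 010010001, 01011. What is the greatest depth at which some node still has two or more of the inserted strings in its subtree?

4

Equivalently: take the maximum, over all pairs, of their longest common prefix length.
e.g. "0111" and "0111011" share the prefix "0111" of length 4; no pair shares a longer one.
Longest shared-prefix length: 4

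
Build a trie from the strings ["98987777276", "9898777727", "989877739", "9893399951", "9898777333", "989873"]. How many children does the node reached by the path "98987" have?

Follow the path "98987" to its node, then look at its outgoing edges.
Characters that immediately follow "98987" among the stored strings: {3, 7}.
That node has 2 child edges.

2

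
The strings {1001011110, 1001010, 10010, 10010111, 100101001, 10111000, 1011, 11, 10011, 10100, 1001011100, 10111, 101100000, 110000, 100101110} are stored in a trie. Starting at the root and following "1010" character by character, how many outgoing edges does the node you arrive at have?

1

Follow the path "1010" to its node, then look at its outgoing edges.
Distinct next characters after "1010": 0.
That node has 1 child edge.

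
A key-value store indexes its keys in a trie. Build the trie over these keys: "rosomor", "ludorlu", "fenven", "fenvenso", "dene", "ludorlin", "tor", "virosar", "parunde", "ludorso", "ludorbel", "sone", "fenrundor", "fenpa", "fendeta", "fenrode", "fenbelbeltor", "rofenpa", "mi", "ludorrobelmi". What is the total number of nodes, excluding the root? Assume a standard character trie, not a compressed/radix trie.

Trace insertions, counting only characters that open a new branch:
  "rosomor" → 7 new (r, o, s, o, m, o, r)
  "ludorlu" → 7 new (l, u, d, o, r, l, u)
  "fenven" → 6 new (f, e, n, v, e, n)
  "fenvenso" → prefix "fenven" already present; 2 new (s, o)
  "dene" → 4 new (d, e, n, e)
  "ludorlin" → prefix "ludorl" already present; 2 new (i, n)
  "tor" → 3 new (t, o, r)
  "virosar" → 7 new (v, i, r, o, s, a, r)
  "parunde" → 7 new (p, a, r, u, n, d, e)
  "ludorso" → prefix "ludor" already present; 2 new (s, o)
  "ludorbel" → prefix "ludor" already present; 3 new (b, e, l)
  "sone" → 4 new (s, o, n, e)
  "fenrundor" → prefix "fen" already present; 6 new (r, u, n, d, o, r)
  "fenpa" → prefix "fen" already present; 2 new (p, a)
  "fendeta" → prefix "fen" already present; 4 new (d, e, t, a)
  "fenrode" → prefix "fenr" already present; 3 new (o, d, e)
  "fenbelbeltor" → prefix "fen" already present; 9 new (b, e, l, b, e, l, t, o, r)
  "rofenpa" → prefix "ro" already present; 5 new (f, e, n, p, a)
  "mi" → 2 new (m, i)
  "ludorrobelmi" → prefix "ludor" already present; 7 new (r, o, b, e, l, m, i)
Total nodes = 7 + 7 + 6 + 2 + 4 + 2 + 3 + 7 + 7 + 2 + 3 + 4 + 6 + 2 + 4 + 3 + 9 + 5 + 2 + 7 = 92

92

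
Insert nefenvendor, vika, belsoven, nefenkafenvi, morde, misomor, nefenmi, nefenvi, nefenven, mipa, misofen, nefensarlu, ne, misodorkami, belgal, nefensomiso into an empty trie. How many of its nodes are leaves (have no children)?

14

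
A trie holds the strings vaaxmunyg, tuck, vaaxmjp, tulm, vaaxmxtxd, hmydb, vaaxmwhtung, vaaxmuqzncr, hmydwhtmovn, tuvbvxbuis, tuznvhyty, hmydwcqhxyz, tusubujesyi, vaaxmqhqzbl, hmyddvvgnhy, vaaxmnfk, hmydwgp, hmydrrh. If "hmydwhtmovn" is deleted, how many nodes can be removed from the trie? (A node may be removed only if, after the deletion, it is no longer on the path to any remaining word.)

6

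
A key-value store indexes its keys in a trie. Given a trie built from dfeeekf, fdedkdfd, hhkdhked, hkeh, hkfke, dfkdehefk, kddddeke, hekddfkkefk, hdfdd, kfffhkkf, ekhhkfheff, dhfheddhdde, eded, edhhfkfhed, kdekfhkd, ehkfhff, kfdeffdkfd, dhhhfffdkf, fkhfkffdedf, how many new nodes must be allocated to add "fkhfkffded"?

0

Every character of "fkhfkffded" already lies on an existing path (it is a prefix of some stored word).
No new nodes are needed: 0.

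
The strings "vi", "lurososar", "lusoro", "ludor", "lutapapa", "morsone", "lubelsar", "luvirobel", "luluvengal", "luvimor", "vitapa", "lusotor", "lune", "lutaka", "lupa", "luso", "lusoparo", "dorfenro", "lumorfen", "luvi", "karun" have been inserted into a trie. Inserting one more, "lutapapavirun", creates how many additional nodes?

5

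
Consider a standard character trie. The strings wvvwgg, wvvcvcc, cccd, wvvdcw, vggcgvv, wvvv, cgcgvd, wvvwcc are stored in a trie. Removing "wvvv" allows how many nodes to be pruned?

After clearing the end-marker at "wvvv", prune upward until reaching a node still needed by another word.
The suffix "v" (1 node) is used only by "wvvv"; the node for "wvv" still has the child "w", so pruning stops there.
Nodes removed: 1

1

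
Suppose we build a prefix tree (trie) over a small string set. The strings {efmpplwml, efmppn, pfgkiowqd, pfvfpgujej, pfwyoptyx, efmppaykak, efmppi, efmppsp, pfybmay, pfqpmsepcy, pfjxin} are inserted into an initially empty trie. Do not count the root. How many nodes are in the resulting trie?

Trace insertions, counting only characters that open a new branch:
  "efmpplwml" → 9 new (e, f, m, p, p, l, w, m, l)
  "efmppn" → prefix "efmpp" already present; 1 new (n)
  "pfgkiowqd" → 9 new (p, f, g, k, i, o, w, q, d)
  "pfvfpgujej" → prefix "pf" already present; 8 new (v, f, p, g, u, j, e, j)
  "pfwyoptyx" → prefix "pf" already present; 7 new (w, y, o, p, t, y, x)
  "efmppaykak" → prefix "efmpp" already present; 5 new (a, y, k, a, k)
  "efmppi" → prefix "efmpp" already present; 1 new (i)
  "efmppsp" → prefix "efmpp" already present; 2 new (s, p)
  "pfybmay" → prefix "pf" already present; 5 new (y, b, m, a, y)
  "pfqpmsepcy" → prefix "pf" already present; 8 new (q, p, m, s, e, p, c, y)
  "pfjxin" → prefix "pf" already present; 4 new (j, x, i, n)
Total nodes = 9 + 1 + 9 + 8 + 7 + 5 + 1 + 2 + 5 + 8 + 4 = 59

59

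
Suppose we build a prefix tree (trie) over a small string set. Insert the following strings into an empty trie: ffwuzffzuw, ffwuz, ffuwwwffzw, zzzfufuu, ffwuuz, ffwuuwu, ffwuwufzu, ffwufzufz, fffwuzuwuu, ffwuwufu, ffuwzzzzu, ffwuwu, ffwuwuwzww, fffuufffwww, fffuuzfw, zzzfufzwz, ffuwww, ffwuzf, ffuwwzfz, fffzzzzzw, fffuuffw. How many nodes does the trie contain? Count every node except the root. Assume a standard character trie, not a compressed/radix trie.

82

For each word, the new-node count is its length minus the longest prefix already in the trie:
  "ffwuzffzuw" → 10 new (f, f, w, u, z, f, f, z, u, w)
  "ffwuz" → prefix "ffwuz" already present; 0 new (none)
  "ffuwwwffzw" → prefix "ff" already present; 8 new (u, w, w, w, f, f, z, w)
  "zzzfufuu" → 8 new (z, z, z, f, u, f, u, u)
  "ffwuuz" → prefix "ffwu" already present; 2 new (u, z)
  "ffwuuwu" → prefix "ffwuu" already present; 2 new (w, u)
  "ffwuwufzu" → prefix "ffwu" already present; 5 new (w, u, f, z, u)
  "ffwufzufz" → prefix "ffwu" already present; 5 new (f, z, u, f, z)
  "fffwuzuwuu" → prefix "ff" already present; 8 new (f, w, u, z, u, w, u, u)
  "ffwuwufu" → prefix "ffwuwuf" already present; 1 new (u)
  "ffuwzzzzu" → prefix "ffuw" already present; 5 new (z, z, z, z, u)
  "ffwuwu" → prefix "ffwuwu" already present; 0 new (none)
  "ffwuwuwzww" → prefix "ffwuwu" already present; 4 new (w, z, w, w)
  "fffuufffwww" → prefix "fff" already present; 8 new (u, u, f, f, f, w, w, w)
  "fffuuzfw" → prefix "fffuu" already present; 3 new (z, f, w)
  "zzzfufzwz" → prefix "zzzfuf" already present; 3 new (z, w, z)
  "ffuwww" → prefix "ffuwww" already present; 0 new (none)
  "ffwuzf" → prefix "ffwuzf" already present; 0 new (none)
  "ffuwwzfz" → prefix "ffuww" already present; 3 new (z, f, z)
  "fffzzzzzw" → prefix "fff" already present; 6 new (z, z, z, z, z, w)
  "fffuuffw" → prefix "fffuuff" already present; 1 new (w)
Total nodes = 10 + 0 + 8 + 8 + 2 + 2 + 5 + 5 + 8 + 1 + 5 + 0 + 4 + 8 + 3 + 3 + 0 + 0 + 3 + 6 + 1 = 82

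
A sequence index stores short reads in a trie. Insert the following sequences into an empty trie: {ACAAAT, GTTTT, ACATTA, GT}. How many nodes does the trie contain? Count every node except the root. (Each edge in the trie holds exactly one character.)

14

Trie structure (* marks end of a word):
(root)
├─ A
│  └─ C
│     └─ A
│        ├─ A
│        │  └─ A
│        │     └─ T *
│        └─ T
│           └─ T
│              └─ A *
└─ G
   └─ T *
      └─ T
         └─ T
            └─ T *
Counting every labelled node above: 14.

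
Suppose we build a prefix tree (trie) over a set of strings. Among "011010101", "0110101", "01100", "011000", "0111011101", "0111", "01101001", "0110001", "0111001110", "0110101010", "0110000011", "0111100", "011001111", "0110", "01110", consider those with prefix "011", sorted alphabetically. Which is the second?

DFS of the "011" subtree visits, in order: "0110", "01100", "011000", "0110000011", "0110001", "011001111", "01101001", "0110101", "011010101", "0110101010", "0111", "01110", "0111001110", "0111011101", "0111100"
Position 2: 01100

01100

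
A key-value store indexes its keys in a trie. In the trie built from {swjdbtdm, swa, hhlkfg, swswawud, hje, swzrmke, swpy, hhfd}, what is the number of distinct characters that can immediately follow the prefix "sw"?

Follow the path "sw" to its node, then look at its outgoing edges.
Distinct next characters after "sw": a, j, p, s, z.
That node has 5 child edges.

5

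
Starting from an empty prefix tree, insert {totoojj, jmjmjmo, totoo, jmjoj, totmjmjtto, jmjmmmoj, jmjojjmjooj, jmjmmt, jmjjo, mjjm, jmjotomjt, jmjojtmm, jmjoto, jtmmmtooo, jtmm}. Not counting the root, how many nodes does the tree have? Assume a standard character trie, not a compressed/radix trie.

56

For each word, the new-node count is its length minus the longest prefix already in the trie:
  "totoojj" → 7 new (t, o, t, o, o, j, j)
  "jmjmjmo" → 7 new (j, m, j, m, j, m, o)
  "totoo" → prefix "totoo" already present; 0 new (none)
  "jmjoj" → prefix "jmj" already present; 2 new (o, j)
  "totmjmjtto" → prefix "tot" already present; 7 new (m, j, m, j, t, t, o)
  "jmjmmmoj" → prefix "jmjm" already present; 4 new (m, m, o, j)
  "jmjojjmjooj" → prefix "jmjoj" already present; 6 new (j, m, j, o, o, j)
  "jmjmmt" → prefix "jmjmm" already present; 1 new (t)
  "jmjjo" → prefix "jmj" already present; 2 new (j, o)
  "mjjm" → 4 new (m, j, j, m)
  "jmjotomjt" → prefix "jmjo" already present; 5 new (t, o, m, j, t)
  "jmjojtmm" → prefix "jmjoj" already present; 3 new (t, m, m)
  "jmjoto" → prefix "jmjoto" already present; 0 new (none)
  "jtmmmtooo" → prefix "j" already present; 8 new (t, m, m, m, t, o, o, o)
  "jtmm" → prefix "jtmm" already present; 0 new (none)
Total nodes = 7 + 7 + 0 + 2 + 7 + 4 + 6 + 1 + 2 + 4 + 5 + 3 + 0 + 8 + 0 = 56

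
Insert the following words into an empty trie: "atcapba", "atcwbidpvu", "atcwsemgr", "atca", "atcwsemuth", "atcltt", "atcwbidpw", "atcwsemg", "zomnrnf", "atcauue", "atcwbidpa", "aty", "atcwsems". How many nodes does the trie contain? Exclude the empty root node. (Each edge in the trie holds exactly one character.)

Trie structure (* marks end of a word):
(root)
├─ a
│  └─ t
│     ├─ c
│     │  ├─ a *
│     │  │  ├─ p
│     │  │  │  └─ b
│     │  │  │     └─ a *
│     │  │  └─ u
│     │  │     └─ u
│     │  │        └─ e *
│     │  ├─ l
│     │  │  └─ t
│     │  │     └─ t *
│     │  └─ w
│     │     ├─ b
│     │     │  └─ i
│     │     │     └─ d
│     │     │        └─ p
│     │     │           ├─ a *
│     │     │           ├─ v
│     │     │           │  └─ u *
│     │     │           └─ w *
│     │     └─ s
│     │        └─ e
│     │           └─ m
│     │              ├─ g *
│     │              │  └─ r *
│     │              ├─ s *
│     │              └─ u
│     │                 └─ t
│     │                    └─ h *
│     └─ y *
└─ z
   └─ o
      └─ m
         └─ n
            └─ r
               └─ n
                  └─ f *
Counting every labelled node above: 39.

39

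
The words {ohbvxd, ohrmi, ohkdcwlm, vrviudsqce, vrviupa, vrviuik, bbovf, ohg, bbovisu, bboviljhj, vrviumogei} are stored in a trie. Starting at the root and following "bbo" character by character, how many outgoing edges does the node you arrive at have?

The children of the "bbo" node are the distinct next characters among strings starting with "bbo".
Distinct next characters after "bbo": v.
That node has 1 child edge.

1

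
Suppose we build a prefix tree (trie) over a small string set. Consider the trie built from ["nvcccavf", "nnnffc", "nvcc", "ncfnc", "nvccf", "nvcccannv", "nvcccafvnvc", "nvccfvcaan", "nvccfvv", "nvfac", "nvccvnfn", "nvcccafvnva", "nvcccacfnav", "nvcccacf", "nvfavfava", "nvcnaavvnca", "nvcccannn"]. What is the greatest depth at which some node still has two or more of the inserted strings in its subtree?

The deepest shared node is where two words last agree before diverging.
"nvcccafvnva" and "nvcccafvnvc" agree on "nvcccafvnv" (10 characters) before diverging; nothing deeper is shared.
Longest shared-prefix length: 10

10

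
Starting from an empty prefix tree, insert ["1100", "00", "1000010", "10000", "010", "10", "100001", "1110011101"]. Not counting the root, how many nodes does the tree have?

22

For each word, the new-node count is its length minus the longest prefix already in the trie:
  "1100" → 4 new (1, 1, 0, 0)
  "00" → 2 new (0, 0)
  "1000010" → prefix "1" already present; 6 new (0, 0, 0, 0, 1, 0)
  "10000" → prefix "10000" already present; 0 new (none)
  "010" → prefix "0" already present; 2 new (1, 0)
  "10" → prefix "10" already present; 0 new (none)
  "100001" → prefix "100001" already present; 0 new (none)
  "1110011101" → prefix "11" already present; 8 new (1, 0, 0, 1, 1, 1, 0, 1)
Total nodes = 4 + 2 + 6 + 0 + 2 + 0 + 0 + 8 = 22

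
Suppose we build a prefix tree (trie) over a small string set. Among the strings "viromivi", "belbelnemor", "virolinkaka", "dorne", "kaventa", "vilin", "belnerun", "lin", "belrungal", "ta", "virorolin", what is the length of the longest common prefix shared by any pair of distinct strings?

Look for the deepest trie node that still has at least two words in its subtree.
"virolinkaka" and "viromivi" agree on "viro" (4 characters) before diverging; nothing deeper is shared.
Longest shared-prefix length: 4

4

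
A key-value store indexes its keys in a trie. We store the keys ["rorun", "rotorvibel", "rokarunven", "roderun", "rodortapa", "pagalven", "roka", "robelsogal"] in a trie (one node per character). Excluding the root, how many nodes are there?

48

For each word, the new-node count is its length minus the longest prefix already in the trie:
  "rorun" → 5 new (r, o, r, u, n)
  "rotorvibel" → prefix "ro" already present; 8 new (t, o, r, v, i, b, e, l)
  "rokarunven" → prefix "ro" already present; 8 new (k, a, r, u, n, v, e, n)
  "roderun" → prefix "ro" already present; 5 new (d, e, r, u, n)
  "rodortapa" → prefix "rod" already present; 6 new (o, r, t, a, p, a)
  "pagalven" → 8 new (p, a, g, a, l, v, e, n)
  "roka" → prefix "roka" already present; 0 new (none)
  "robelsogal" → prefix "ro" already present; 8 new (b, e, l, s, o, g, a, l)
Total nodes = 5 + 8 + 8 + 5 + 6 + 8 + 0 + 8 = 48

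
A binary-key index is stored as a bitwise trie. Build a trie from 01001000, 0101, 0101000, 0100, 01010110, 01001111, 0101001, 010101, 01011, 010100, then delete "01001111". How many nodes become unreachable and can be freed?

3

A node on "01001111"'s path can go only if nothing else ends at it or branches off below it.
The suffix "111" (3 nodes) is used only by "01001111"; the node for "01001" still has the child "0", so pruning stops there.
Nodes removed: 3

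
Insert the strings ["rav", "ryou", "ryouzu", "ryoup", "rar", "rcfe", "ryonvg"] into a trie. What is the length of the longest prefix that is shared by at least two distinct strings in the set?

Equivalently: take the maximum, over all pairs, of their longest common prefix length.
e.g. "ryou" and "ryoup" share the prefix "ryou" of length 4; no pair shares a longer one.
Longest shared-prefix length: 4

4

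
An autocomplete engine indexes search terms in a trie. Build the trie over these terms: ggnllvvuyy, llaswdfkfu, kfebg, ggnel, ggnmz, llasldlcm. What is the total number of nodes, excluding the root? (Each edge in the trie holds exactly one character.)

34

Trace insertions, counting only characters that open a new branch:
  "ggnllvvuyy" → 10 new (g, g, n, l, l, v, v, u, y, y)
  "llaswdfkfu" → 10 new (l, l, a, s, w, d, f, k, f, u)
  "kfebg" → 5 new (k, f, e, b, g)
  "ggnel" → prefix "ggn" already present; 2 new (e, l)
  "ggnmz" → prefix "ggn" already present; 2 new (m, z)
  "llasldlcm" → prefix "llas" already present; 5 new (l, d, l, c, m)
Total nodes = 10 + 10 + 5 + 2 + 2 + 5 = 34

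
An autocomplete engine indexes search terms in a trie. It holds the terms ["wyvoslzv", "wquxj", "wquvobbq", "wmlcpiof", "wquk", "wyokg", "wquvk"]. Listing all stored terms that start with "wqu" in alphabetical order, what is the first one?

DFS of the "wqu" subtree visits, in order: "wquk", "wquvk", "wquvobbq", "wquxj"
The 1st is wquk.

wquk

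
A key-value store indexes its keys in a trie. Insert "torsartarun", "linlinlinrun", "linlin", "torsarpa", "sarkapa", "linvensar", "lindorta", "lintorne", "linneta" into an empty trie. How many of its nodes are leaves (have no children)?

Leaves are exactly the stored words that no other stored word extends.
Those words: "lindorta", "linlinlinrun", "linneta", "lintorne", "linvensar", "sarkapa", "torsarpa", "torsartarun"
Leaf count: 8

8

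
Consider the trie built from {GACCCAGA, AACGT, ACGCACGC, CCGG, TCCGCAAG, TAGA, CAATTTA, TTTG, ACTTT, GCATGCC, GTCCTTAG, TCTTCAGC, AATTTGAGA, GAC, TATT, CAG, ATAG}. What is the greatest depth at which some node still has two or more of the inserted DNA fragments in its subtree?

3

Equivalently: take the maximum, over all pairs, of their longest common prefix length.
"GAC" and "GACCCAGA" agree on "GAC" (3 characters) before diverging; nothing deeper is shared.
Longest shared-prefix length: 3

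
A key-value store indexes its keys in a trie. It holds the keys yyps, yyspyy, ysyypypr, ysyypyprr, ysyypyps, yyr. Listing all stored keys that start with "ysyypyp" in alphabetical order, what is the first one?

ysyypypr

Filter for "ysyypyp…" and sort: "ysyypypr", "ysyypyprr", "ysyypyps"
Position 1: ysyypypr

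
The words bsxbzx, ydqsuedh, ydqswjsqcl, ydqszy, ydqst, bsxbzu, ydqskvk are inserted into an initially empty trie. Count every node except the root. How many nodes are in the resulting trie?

Trie structure (* marks end of a word):
(root)
├─ b
│  └─ s
│     └─ x
│        └─ b
│           └─ z
│              ├─ u *
│              └─ x *
└─ y
   └─ d
      └─ q
         └─ s
            ├─ k
            │  └─ v
            │     └─ k *
            ├─ t *
            ├─ u
            │  └─ e
            │     └─ d
            │        └─ h *
            ├─ w
            │  └─ j
            │     └─ s
            │        └─ q
            │           └─ c
            │              └─ l *
            └─ z
               └─ y *
Counting every labelled node above: 27.

27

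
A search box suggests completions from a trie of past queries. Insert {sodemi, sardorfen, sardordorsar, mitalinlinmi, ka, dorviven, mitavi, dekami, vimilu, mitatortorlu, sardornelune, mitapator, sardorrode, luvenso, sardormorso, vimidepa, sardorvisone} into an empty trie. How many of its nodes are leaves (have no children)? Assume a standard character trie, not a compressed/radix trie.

17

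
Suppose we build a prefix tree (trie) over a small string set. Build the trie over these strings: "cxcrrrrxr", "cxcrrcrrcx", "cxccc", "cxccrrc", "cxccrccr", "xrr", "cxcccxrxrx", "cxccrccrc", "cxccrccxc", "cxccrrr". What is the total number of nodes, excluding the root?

Count nodes per top-level branch (shared prefixes stored once):
  'c'-branch (cxccc, cxcccxrxrx, cxccrccr, cxccrccrc, cxccrccxc, cxccrrc, cxccrrr, cxcrrcrrcx, cxcrrrrxr): 31 nodes
  'x'-branch (xrr): 3 nodes
Sum: 34

34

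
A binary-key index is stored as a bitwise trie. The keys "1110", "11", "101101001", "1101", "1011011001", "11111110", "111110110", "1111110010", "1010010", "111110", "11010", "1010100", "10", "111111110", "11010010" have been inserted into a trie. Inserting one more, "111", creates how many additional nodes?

0

"111" is already a full path in the trie; only an end-marker is added.
No new nodes are needed: 0.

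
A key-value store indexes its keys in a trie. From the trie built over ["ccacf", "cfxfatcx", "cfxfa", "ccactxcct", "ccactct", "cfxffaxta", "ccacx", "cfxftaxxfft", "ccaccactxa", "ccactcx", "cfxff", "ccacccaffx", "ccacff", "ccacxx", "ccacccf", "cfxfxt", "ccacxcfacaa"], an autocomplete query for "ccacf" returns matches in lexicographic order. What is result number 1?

ccacf

Words with prefix "ccacf", in lexicographic order: "ccacf", "ccacff"
Position 1: ccacf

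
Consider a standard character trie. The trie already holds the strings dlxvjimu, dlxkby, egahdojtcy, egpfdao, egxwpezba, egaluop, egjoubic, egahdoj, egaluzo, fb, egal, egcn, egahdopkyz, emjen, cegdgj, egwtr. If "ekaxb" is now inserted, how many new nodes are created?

"e" is already a path in the trie; the remaining "kaxb" must be added.
New nodes needed: |"ekaxb"| − 1 = 5 − 1 = 4.

4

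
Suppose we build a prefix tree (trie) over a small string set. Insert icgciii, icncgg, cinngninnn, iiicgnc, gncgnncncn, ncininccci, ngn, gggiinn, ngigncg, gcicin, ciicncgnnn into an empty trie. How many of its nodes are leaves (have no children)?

Leaves are exactly the stored words that no other stored word extends.
Those words: "ciicncgnnn", "cinngninnn", "gcicin", "gggiinn", "gncgnncncn", "icgciii", "icncgg", "iiicgnc", "ncininccci", "ngigncg", "ngn"
Leaf count: 11

11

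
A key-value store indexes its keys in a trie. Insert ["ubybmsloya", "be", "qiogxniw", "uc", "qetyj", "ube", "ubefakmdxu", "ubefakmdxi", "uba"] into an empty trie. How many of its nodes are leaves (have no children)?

A leaf is a node with no children — equivalently, the end of a word that is not a proper prefix of any other stored word.
Those words: "be", "qetyj", "qiogxniw", "uba", "ubefakmdxi", "ubefakmdxu", "ubybmsloya", "uc"
Leaf count: 8

8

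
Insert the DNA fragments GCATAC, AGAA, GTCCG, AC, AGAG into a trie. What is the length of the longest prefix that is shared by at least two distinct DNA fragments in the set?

Look for the deepest trie node that still has at least two words in its subtree.
e.g. "AGAA" and "AGAG" share the prefix "AGA" of length 3; no pair shares a longer one.
Longest shared-prefix length: 3

3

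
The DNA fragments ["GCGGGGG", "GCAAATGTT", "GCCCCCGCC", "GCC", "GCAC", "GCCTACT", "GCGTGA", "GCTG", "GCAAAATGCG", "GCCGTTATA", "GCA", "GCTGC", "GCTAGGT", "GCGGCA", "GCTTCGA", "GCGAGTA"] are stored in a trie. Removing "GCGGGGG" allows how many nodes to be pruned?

Walk "GCGGGGG" from the leaf back toward the root, removing each node that no remaining word uses.
The suffix "GGG" (3 nodes) is used only by "GCGGGGG"; the node for "GCGG" still has the child "C", so pruning stops there.
Nodes removed: 3

3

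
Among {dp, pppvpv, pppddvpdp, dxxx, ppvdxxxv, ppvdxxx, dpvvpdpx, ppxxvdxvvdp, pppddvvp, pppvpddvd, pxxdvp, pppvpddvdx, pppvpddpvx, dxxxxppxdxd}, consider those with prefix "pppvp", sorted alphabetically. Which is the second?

Words with prefix "pppvp", in lexicographic order: "pppvpddpvx", "pppvpddvd", "pppvpddvdx", "pppvpv"
The 2nd is pppvpddvd.

pppvpddvd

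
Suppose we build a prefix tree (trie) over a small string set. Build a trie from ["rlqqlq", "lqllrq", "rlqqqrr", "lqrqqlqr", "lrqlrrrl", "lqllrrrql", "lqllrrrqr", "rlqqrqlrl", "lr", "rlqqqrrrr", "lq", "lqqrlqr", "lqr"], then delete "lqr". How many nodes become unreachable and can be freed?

A node on "lqr"'s path can go only if nothing else ends at it or branches off below it.
Every node on "lqr" is still needed (e.g. by "lqrqqlqr"), so nothing is freed.
Nodes removed: 0

0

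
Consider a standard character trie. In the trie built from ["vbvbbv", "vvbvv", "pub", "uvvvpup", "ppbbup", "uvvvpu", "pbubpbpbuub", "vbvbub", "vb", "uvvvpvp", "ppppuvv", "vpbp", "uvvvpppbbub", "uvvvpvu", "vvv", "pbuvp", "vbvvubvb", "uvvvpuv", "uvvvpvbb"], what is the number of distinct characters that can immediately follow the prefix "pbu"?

2

Follow the path "pbu" to its node, then look at its outgoing edges.
Characters that immediately follow "pbu" among the stored strings: {b, v}.
That node has 2 child edges.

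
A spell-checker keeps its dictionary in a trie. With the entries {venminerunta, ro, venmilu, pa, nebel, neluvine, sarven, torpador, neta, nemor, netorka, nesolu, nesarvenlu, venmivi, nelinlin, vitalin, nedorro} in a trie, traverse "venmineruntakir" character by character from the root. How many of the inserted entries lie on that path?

1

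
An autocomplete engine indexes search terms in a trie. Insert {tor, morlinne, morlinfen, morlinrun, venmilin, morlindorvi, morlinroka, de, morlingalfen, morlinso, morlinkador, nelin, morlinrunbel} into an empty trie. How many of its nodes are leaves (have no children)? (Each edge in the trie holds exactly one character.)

12

A leaf is a node with no children — equivalently, the end of a word that is not a proper prefix of any other stored word.
Those words: "de", "morlindorvi", "morlinfen", "morlingalfen", "morlinkador", "morlinne", "morlinroka", "morlinrunbel", "morlinso", "nelin", "tor", "venmilin"
Leaf count: 12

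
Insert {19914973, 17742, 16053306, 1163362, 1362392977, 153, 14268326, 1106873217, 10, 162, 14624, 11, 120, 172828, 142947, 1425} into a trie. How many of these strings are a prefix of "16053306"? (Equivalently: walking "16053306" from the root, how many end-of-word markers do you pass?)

1

Walk "16053306" from the root; an end-of-word marker is hit whenever a stored word is a prefix of "16053306".
Prefixes of the query that are stored words: "16053306"
Count: 1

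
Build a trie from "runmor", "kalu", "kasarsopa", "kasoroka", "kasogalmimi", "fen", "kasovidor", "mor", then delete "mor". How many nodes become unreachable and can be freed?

After clearing the end-marker at "mor", prune upward until reaching a node still needed by another word.
No other word shares any prefix with "mor", so all 3 of its nodes go.
Nodes removed: 3

3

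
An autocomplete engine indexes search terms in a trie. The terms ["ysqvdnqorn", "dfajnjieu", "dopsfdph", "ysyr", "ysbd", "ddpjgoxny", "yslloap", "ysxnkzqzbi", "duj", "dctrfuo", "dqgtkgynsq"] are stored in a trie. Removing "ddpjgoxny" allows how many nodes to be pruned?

After clearing the end-marker at "ddpjgoxny", prune upward until reaching a node still needed by another word.
The suffix "dpjgoxny" (8 nodes) is used only by "ddpjgoxny"; the node for "d" still has the child "f", so pruning stops there.
Nodes removed: 8

8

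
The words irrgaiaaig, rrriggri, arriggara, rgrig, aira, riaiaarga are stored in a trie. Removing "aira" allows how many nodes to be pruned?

3

A node on "aira"'s path can go only if nothing else ends at it or branches off below it.
The suffix "ira" (3 nodes) is used only by "aira"; the node for "a" still has the child "r", so pruning stops there.
Nodes removed: 3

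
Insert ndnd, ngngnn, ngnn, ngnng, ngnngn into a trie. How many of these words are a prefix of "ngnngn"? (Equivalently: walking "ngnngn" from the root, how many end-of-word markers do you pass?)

Check each prefix of "ngnngn" against the stored set — each match is an end-marker on the path.
Prefixes of the query that are stored words: "ngnn", "ngnng", "ngnngn"
Count: 3

3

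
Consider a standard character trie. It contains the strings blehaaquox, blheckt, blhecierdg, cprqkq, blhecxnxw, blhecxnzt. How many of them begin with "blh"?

Filter for entries beginning with "blh":
Words under "blh": blhecierdg, blheckt, blhecxnxw, blhecxnzt
Count: 4

4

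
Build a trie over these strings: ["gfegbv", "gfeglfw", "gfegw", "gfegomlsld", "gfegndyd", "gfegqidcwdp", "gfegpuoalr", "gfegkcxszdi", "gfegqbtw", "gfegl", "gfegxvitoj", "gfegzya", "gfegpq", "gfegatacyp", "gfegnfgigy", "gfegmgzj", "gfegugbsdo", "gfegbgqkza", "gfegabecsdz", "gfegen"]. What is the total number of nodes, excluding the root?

Insert word by word; a character creates a node only if that edge doesn't already exist:
  "gfegbv" → 6 new (g, f, e, g, b, v)
  "gfeglfw" → prefix "gfeg" already present; 3 new (l, f, w)
  "gfegw" → prefix "gfeg" already present; 1 new (w)
  "gfegomlsld" → prefix "gfeg" already present; 6 new (o, m, l, s, l, d)
  "gfegndyd" → prefix "gfeg" already present; 4 new (n, d, y, d)
  "gfegqidcwdp" → prefix "gfeg" already present; 7 new (q, i, d, c, w, d, p)
  "gfegpuoalr" → prefix "gfeg" already present; 6 new (p, u, o, a, l, r)
  "gfegkcxszdi" → prefix "gfeg" already present; 7 new (k, c, x, s, z, d, i)
  "gfegqbtw" → prefix "gfegq" already present; 3 new (b, t, w)
  "gfegl" → prefix "gfegl" already present; 0 new (none)
  "gfegxvitoj" → prefix "gfeg" already present; 6 new (x, v, i, t, o, j)
  "gfegzya" → prefix "gfeg" already present; 3 new (z, y, a)
  "gfegpq" → prefix "gfegp" already present; 1 new (q)
  "gfegatacyp" → prefix "gfeg" already present; 6 new (a, t, a, c, y, p)
  "gfegnfgigy" → prefix "gfegn" already present; 5 new (f, g, i, g, y)
  "gfegmgzj" → prefix "gfeg" already present; 4 new (m, g, z, j)
  "gfegugbsdo" → prefix "gfeg" already present; 6 new (u, g, b, s, d, o)
  "gfegbgqkza" → prefix "gfegb" already present; 5 new (g, q, k, z, a)
  "gfegabecsdz" → prefix "gfega" already present; 6 new (b, e, c, s, d, z)
  "gfegen" → prefix "gfeg" already present; 2 new (e, n)
Total nodes = 6 + 3 + 1 + 6 + 4 + 7 + 6 + 7 + 3 + 0 + 6 + 3 + 1 + 6 + 5 + 4 + 6 + 5 + 6 + 2 = 87

87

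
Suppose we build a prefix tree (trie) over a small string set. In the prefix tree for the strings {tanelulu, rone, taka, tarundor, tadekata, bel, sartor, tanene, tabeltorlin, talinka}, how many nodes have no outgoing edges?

10

Leaves are exactly the stored words that no other stored word extends.
Those words: "bel", "rone", "sartor", "tabeltorlin", "tadekata", "taka", "talinka", "tanelulu", "tanene", "tarundor"
Leaf count: 10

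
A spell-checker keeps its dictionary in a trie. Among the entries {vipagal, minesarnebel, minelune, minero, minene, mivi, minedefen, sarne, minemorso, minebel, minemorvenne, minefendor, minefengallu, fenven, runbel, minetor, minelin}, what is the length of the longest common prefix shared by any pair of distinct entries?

Look for the deepest trie node that still has at least two words in its subtree.
e.g. "minefendor" and "minefengallu" share the prefix "minefen" of length 7; no pair shares a longer one.
Longest shared-prefix length: 7

7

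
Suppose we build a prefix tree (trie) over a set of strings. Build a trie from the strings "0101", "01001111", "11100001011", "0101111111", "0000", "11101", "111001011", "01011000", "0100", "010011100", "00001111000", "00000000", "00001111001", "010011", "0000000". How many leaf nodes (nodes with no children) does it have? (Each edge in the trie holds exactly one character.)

10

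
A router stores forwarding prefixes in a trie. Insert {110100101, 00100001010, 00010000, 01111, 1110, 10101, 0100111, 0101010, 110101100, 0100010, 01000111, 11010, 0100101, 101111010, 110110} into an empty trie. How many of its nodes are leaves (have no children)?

14

A leaf is a node with no children — equivalently, the end of a word that is not a proper prefix of any other stored word.
Those words: "00010000", "00100001010", "0100010", "01000111", "0100101", "0100111", "0101010", "01111", "10101", "101111010", "110100101", "110101100", "110110", "1110"
Leaf count: 14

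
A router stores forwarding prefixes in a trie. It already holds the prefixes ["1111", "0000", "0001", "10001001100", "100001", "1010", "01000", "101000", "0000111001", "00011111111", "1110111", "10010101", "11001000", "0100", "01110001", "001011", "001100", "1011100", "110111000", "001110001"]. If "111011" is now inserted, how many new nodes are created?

0

Every character of "111011" already lies on an existing path (it is a prefix of some stored word).
No new nodes are needed: 0.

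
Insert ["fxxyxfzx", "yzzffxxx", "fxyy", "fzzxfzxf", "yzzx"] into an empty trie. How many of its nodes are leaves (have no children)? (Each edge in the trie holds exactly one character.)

A leaf is a node with no children — equivalently, the end of a word that is not a proper prefix of any other stored word.
Those words: "fxxyxfzx", "fxyy", "fzzxfzxf", "yzzffxxx", "yzzx"
Leaf count: 5

5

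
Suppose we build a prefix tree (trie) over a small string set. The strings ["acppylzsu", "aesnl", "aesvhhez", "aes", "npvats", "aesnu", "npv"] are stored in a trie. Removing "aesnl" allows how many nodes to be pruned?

1

A node on "aesnl"'s path can go only if nothing else ends at it or branches off below it.
The suffix "l" (1 node) is used only by "aesnl"; the node for "aesn" still has the child "u", so pruning stops there.
Nodes removed: 1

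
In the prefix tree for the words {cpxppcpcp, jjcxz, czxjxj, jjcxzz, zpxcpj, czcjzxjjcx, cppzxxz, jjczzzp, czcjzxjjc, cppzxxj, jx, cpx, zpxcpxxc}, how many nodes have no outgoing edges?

10

A leaf is a node with no children — equivalently, the end of a word that is not a proper prefix of any other stored word.
Those words: "cppzxxj", "cppzxxz", "cpxppcpcp", "czcjzxjjcx", "czxjxj", "jjcxzz", "jjczzzp", "jx", "zpxcpj", "zpxcpxxc"
Leaf count: 10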